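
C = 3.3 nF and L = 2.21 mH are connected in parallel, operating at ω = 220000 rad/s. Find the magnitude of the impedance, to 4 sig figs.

751.4 Ω

X_L = ωL = 486.2 Ω
X_C = 1/(ωC) = 1377 Ω
Parallel: admittances add. Y = 1/(jωL) + jωC
Y = (0 − j0.001331) S
|Y| = 0.001331 S → |Z| = 1/|Y| = 751.4 Ω, ∠Z = −∠Y = 90.00°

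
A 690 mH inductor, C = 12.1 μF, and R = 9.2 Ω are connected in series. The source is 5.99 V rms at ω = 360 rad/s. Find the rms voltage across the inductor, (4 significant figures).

70.99 V

X_L = ωL = 248.4 Ω
X_C = 1/(ωC) = 229.6 Ω
Net reactance X = X_L − X_C = 18.83 Ω
Z = 9.200 + j18.83 Ω
|Z| = √(9.200² + 18.83²) = 20.96 Ω
I = V/|Z| = 285.8 mA
V_L = I·|Z_L| = 0.2858 × 248.4 = 70.99 V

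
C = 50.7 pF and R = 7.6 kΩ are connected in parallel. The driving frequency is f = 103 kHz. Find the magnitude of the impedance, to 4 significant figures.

ω = 2πf = 647200 rad/s
X_C = 1/(ωC) = 30480 Ω
Parallel: admittances add. Y = 1/R + jωC
Y = (0.0001316 + j3.281e-05) S
|Y| = 0.0001356 S → |Z| = 1/|Y| = 7374 Ω, ∠Z = −∠Y = -14.00°

7374 Ω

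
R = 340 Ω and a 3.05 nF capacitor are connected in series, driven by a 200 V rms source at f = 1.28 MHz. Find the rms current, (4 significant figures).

ω = 2πf = 8.042e+06 rad/s
X_C = 1/(ωC) = 40.77 Ω
Z = 340.0 − j40.77 Ω
|Z| = √(340.0² + 40.77²) = 342.4 Ω
I = V/|Z| = 200/342.4 = 584.1 mA

584.1 mA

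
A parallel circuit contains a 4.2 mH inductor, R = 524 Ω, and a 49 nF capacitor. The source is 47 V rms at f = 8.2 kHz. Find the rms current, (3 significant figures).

ω = 2πf = 51520 rad/s
X_L = ωL = 216 Ω
X_C = 1/(ωC) = 396 Ω
Parallel: admittances add. Y = 1/R + 1/(jωL) + jωC
Y = (0.00191 − j0.00210) S
|Y| = 0.00284 S → |Z| = 1/|Y| = 353 Ω, ∠Z = −∠Y = 47.7°
I = V/|Z| = 47/353 = 133 mA

133 mA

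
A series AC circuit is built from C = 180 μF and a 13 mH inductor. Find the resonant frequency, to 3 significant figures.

104 Hz

ω₀ = 1/√(LC) = 1/√(0.013 × 0.00018) = 653.7 rad/s
f₀ = ω₀/(2π) = 104 Hz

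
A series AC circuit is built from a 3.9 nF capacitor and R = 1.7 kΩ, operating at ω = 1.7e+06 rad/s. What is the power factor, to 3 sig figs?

0.996

X_C = 1/(ωC) = 151 Ω
Z = 1700 − j151 Ω
|Z| = √(1700² + 151²) = 1710 Ω
∠Z = arctan(-151/1700) = -5.07°
cos φ = cos(-5.07°) = 0.996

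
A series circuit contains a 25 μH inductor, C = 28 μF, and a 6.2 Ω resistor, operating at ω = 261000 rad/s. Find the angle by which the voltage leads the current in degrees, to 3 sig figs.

X_L = ωL = 6.53 Ω
X_C = 1/(ωC) = 0.137 Ω
Net reactance X = X_L − X_C = 6.39 Ω
Z = 6.20 + j6.39 Ω
|Z| = √(6.20² + 6.39²) = 8.90 Ω
∠Z = arctan(6.39/6.20) = 45.9°

45.9°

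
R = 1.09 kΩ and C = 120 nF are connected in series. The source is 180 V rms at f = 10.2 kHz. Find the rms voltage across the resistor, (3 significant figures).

179 V

ω = 2πf = 64090 rad/s
X_C = 1/(ωC) = 130 Ω
Z = 1090 − j130 Ω
|Z| = √(1090² + 130²) = 1100 Ω
I = V/|Z| = 164 mA
V_R = I·|Z_R| = 0.164 × 1090 = 179 V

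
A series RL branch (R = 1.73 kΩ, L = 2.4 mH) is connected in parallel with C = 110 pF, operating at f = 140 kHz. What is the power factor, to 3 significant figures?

0.779

ω = 2πf = 879600 rad/s
X_L = ωL = 2110 Ω
X_C = 1/(ωC) = 10300 Ω
Branch 1 (R+jX_L): Z₁ = 1730 + j2110 Ω, |Z₁| = 2730 Ω
Branch 2 (−jX_C): Z₂ = −j10300 Ω
Parallel: Z = Z₁Z₂/(Z₁+Z₂), |Z| = 3360 Ω, ∠Z = 38.8°
cos φ = cos(38.8°) = 0.779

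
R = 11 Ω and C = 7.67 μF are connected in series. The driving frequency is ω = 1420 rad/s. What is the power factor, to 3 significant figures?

X_C = 1/(ωC) = 91.8 Ω
Z = 11.0 − j91.8 Ω
|Z| = √(11.0² + 91.8²) = 92.5 Ω
∠Z = arctan(-91.8/11.0) = -83.2°
cos φ = cos(-83.2°) = 0.119

0.119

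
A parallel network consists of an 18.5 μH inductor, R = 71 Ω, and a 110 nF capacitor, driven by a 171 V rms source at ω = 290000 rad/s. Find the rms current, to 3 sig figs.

26.5 A

X_L = ωL = 5.36 Ω
X_C = 1/(ωC) = 31.3 Ω
Parallel: admittances add. Y = 1/R + 1/(jωL) + jωC
Y = (0.0141 − j0.154) S
|Y| = 0.155 S → |Z| = 1/|Y| = 6.45 Ω, ∠Z = −∠Y = 84.8°
I = V/|Z| = 171/6.45 = 26.5 A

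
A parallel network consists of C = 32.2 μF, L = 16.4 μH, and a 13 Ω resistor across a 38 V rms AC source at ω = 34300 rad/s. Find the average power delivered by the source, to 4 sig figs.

111.1 W

X_L = ωL = 0.5625 Ω
X_C = 1/(ωC) = 0.9054 Ω
Parallel: admittances add. Y = 1/R + 1/(jωL) + jωC
Y = (0.07692 − j0.6733) S
|Y| = 0.6776 S → |Z| = 1/|Y| = 1.476 Ω, ∠Z = −∠Y = 83.48°
I = V/|Z| = 25.75 A
P = VI cos φ = 38 × 25.75 × cos(83.48°) = 111.1 W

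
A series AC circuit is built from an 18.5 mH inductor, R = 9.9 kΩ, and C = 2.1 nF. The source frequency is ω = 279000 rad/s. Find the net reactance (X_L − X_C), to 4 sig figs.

X_L = ωL = 5162 Ω
X_C = 1/(ωC) = 1707 Ω
X = 5162 − 1707 = 3455 Ω

3455 Ω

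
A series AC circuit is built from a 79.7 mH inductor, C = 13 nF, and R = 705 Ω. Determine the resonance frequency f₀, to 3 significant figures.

4.94 kHz

ω₀ = 1/√(LC) = 1/√(0.0797 × 1.3e-08) = 31070 rad/s
f₀ = ω₀/(2π) = 4.94 kHz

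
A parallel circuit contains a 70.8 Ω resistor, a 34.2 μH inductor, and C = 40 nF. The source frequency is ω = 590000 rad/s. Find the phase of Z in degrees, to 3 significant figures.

X_L = ωL = 20.2 Ω
X_C = 1/(ωC) = 42.4 Ω
Parallel: admittances add. Y = 1/R + 1/(jωL) + jωC
Y = (0.0141 − j0.0260) S
|Y| = 0.0296 S → |Z| = 1/|Y| = 33.8 Ω, ∠Z = −∠Y = 61.4°

61.4°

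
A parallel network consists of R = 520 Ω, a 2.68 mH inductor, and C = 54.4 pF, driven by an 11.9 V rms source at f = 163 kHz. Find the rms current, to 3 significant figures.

23.2 mA

ω = 2πf = 1.024e+06 rad/s
X_L = ωL = 2740 Ω
X_C = 1/(ωC) = 17900 Ω
Parallel: admittances add. Y = 1/R + 1/(jωL) + jωC
Y = (0.00192 − j0.000309) S
|Y| = 0.00195 S → |Z| = 1/|Y| = 513 Ω, ∠Z = −∠Y = 9.12°
I = V/|Z| = 11.9/513 = 23.2 mA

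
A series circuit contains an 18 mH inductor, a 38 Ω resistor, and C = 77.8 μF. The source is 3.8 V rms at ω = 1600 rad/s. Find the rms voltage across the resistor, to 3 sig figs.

X_L = ωL = 28.8 Ω
X_C = 1/(ωC) = 8.03 Ω
Net reactance X = X_L − X_C = 20.8 Ω
Z = 38.0 + j20.8 Ω
|Z| = √(38.0² + 20.8²) = 43.3 Ω
I = V/|Z| = 87.8 mA
V_R = I·|Z_R| = 0.0878 × 38.0 = 3.33 V

3.33 V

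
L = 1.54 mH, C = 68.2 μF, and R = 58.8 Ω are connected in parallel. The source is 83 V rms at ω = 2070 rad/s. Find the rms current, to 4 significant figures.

X_L = ωL = 3.188 Ω
X_C = 1/(ωC) = 7.083 Ω
Parallel: admittances add. Y = 1/R + 1/(jωL) + jωC
Y = (0.01701 − j0.1725) S
|Y| = 0.1734 S → |Z| = 1/|Y| = 5.768 Ω, ∠Z = −∠Y = 84.37°
I = V/|Z| = 83/5.768 = 14.39 A

14.39 A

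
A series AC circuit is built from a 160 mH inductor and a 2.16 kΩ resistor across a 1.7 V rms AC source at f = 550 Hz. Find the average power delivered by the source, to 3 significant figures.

1.26 mW

ω = 2πf = 3456 rad/s
X_L = ωL = 553 Ω
Z = 2160 + j553 Ω
|Z| = √(2160² + 553²) = 2230 Ω
∠Z = arctan(553/2160) = 14.4°
I = V/|Z| = 762 μA
P = VI cos φ = 1.7 × 0.000762 × cos(14.4°) = 1.26 mW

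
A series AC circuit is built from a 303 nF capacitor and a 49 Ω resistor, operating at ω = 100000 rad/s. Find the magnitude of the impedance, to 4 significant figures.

59.08 Ω

X_C = 1/(ωC) = 33.00 Ω
Z = 49.00 − j33.00 Ω
|Z| = √(49.00² + 33.00²) = 59.08 Ω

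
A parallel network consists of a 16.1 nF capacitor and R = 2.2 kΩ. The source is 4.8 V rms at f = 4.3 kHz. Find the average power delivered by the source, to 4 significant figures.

10.47 mW

ω = 2πf = 27020 rad/s
X_C = 1/(ωC) = 2299 Ω
Parallel: admittances add. Y = 1/R + jωC
Y = (0.0004545 + j0.0004350) S
|Y| = 0.0006291 S → |Z| = 1/|Y| = 1589 Ω, ∠Z = −∠Y = -43.74°
I = V/|Z| = 3.020 mA
P = VI cos φ = 4.8 × 0.003020 × cos(-43.74°) = 10.47 mW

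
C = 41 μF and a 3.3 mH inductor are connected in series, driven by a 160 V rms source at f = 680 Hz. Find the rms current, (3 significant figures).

19.1 A

ω = 2πf = 4273 rad/s
X_L = ωL = 14.1 Ω
X_C = 1/(ωC) = 5.71 Ω
Net reactance X = X_L − X_C = 8.39 Ω
Z = j8.39 Ω
|Z| = √(0² + 8.39²) = 8.39 Ω
I = V/|Z| = 160/8.39 = 19.1 A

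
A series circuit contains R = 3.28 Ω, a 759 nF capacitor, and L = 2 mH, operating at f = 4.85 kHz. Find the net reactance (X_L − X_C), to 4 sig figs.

ω = 2πf = 30470 rad/s
X_L = ωL = 60.95 Ω
X_C = 1/(ωC) = 43.24 Ω
X = 60.95 − 43.24 = 17.71 Ω

17.71 Ω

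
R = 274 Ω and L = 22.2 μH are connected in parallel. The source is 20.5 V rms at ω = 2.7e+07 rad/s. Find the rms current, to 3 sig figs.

X_L = ωL = 599 Ω
Parallel: admittances add. Y = 1/R + 1/(jωL)
Y = (0.00365 − j0.00167) S
|Y| = 0.00401 S → |Z| = 1/|Y| = 249 Ω, ∠Z = −∠Y = 24.6°
I = V/|Z| = 20.5/249 = 82.3 mA

82.3 mA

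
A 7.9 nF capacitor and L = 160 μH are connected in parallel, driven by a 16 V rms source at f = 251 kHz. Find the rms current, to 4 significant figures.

135.9 mA

ω = 2πf = 1.577e+06 rad/s
X_L = ωL = 252.3 Ω
X_C = 1/(ωC) = 80.26 Ω
Parallel: admittances add. Y = 1/(jωL) + jωC
Y = (0 + j0.008496) S
|Y| = 0.008496 S → |Z| = 1/|Y| = 117.7 Ω, ∠Z = −∠Y = -90.00°
I = V/|Z| = 16/117.7 = 135.9 mA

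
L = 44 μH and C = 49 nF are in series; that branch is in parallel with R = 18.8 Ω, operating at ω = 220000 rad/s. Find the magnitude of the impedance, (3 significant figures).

18.3 Ω

X_L = ωL = 9.68 Ω
X_C = 1/(ωC) = 92.8 Ω
Branch 1: Z₁ = R = 18.8 Ω
Branch 2 (series LC): Z₂ = j(X_L − X_C) = −j83.1 Ω
Parallel: Z = Z₁Z₂/(Z₁+Z₂), |Z| = 18.3 Ω, ∠Z = -12.7°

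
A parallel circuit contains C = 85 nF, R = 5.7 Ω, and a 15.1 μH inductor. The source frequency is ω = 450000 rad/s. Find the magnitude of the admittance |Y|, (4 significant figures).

206.5 mS

X_L = ωL = 6.795 Ω
X_C = 1/(ωC) = 26.14 Ω
Parallel: admittances add. Y = 1/R + 1/(jωL) + jωC
Y = (0.1754 − j0.1089) S
|Y| = 0.2065 S → |Z| = 1/|Y| = 4.843 Ω, ∠Z = −∠Y = 31.83°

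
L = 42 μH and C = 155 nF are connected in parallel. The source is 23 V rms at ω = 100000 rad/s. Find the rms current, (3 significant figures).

X_L = ωL = 4.20 Ω
X_C = 1/(ωC) = 64.5 Ω
Parallel: admittances add. Y = 1/(jωL) + jωC
Y = (0 − j0.223) S
|Y| = 0.223 S → |Z| = 1/|Y| = 4.49 Ω, ∠Z = −∠Y = 90.0°
I = V/|Z| = 23/4.49 = 5.12 A

5.12 A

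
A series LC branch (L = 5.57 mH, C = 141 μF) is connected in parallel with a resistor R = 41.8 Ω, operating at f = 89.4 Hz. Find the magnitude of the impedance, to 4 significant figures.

9.261 Ω

ω = 2πf = 561.7 rad/s
X_L = ωL = 3.129 Ω
X_C = 1/(ωC) = 12.63 Ω
Branch 1: Z₁ = R = 41.80 Ω
Branch 2 (series LC): Z₂ = j(X_L − X_C) = −j9.497 Ω
Parallel: Z = Z₁Z₂/(Z₁+Z₂), |Z| = 9.261 Ω, ∠Z = -77.20°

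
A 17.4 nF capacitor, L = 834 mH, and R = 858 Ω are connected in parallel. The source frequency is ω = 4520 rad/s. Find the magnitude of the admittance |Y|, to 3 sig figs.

X_L = ωL = 3770 Ω
X_C = 1/(ωC) = 12700 Ω
Parallel: admittances add. Y = 1/R + 1/(jωL) + jωC
Y = (0.00117 − j0.000187) S
|Y| = 0.00118 S → |Z| = 1/|Y| = 847 Ω, ∠Z = −∠Y = 9.10°

1.18 mS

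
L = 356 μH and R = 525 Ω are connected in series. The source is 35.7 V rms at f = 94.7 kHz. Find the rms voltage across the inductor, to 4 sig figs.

13.36 V

ω = 2πf = 595000 rad/s
X_L = ωL = 211.8 Ω
Z = 525.0 + j211.8 Ω
|Z| = √(525.0² + 211.8²) = 566.1 Ω
I = V/|Z| = 63.06 mA
V_L = I·|Z_L| = 0.06306 × 211.8 = 13.36 V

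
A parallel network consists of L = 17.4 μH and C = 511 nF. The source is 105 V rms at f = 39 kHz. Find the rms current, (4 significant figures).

11.48 A

ω = 2πf = 245000 rad/s
X_L = ωL = 4.264 Ω
X_C = 1/(ωC) = 7.986 Ω
Parallel: admittances add. Y = 1/(jωL) + jωC
Y = (0 − j0.1093) S
|Y| = 0.1093 S → |Z| = 1/|Y| = 9.148 Ω, ∠Z = −∠Y = 90.00°
I = V/|Z| = 105/9.148 = 11.48 A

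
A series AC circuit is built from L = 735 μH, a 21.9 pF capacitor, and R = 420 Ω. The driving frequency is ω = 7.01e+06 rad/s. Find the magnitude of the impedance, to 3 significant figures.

X_L = ωL = 5150 Ω
X_C = 1/(ωC) = 6510 Ω
Net reactance X = X_L − X_C = -1360 Ω
Z = 420 − j1360 Ω
|Z| = √(420² + 1360²) = 1420 Ω

1420 Ω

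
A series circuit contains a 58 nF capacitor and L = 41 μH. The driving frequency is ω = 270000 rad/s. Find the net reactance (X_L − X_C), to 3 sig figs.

X_L = ωL = 11.1 Ω
X_C = 1/(ωC) = 63.9 Ω
X = 11.1 − 63.9 = -52.8 Ω

-52.8 Ω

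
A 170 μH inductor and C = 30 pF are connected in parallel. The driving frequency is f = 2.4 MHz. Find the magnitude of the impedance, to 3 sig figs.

16100 Ω

ω = 2πf = 1.508e+07 rad/s
X_L = ωL = 2560 Ω
X_C = 1/(ωC) = 2210 Ω
Parallel: admittances add. Y = 1/(jωL) + jωC
Y = (0 + j6.23e-05) S
|Y| = 6.23e-05 S → |Z| = 1/|Y| = 16100 Ω, ∠Z = −∠Y = -90.0°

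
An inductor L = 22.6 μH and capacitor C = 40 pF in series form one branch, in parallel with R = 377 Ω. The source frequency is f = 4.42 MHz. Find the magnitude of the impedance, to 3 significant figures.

221 Ω

ω = 2πf = 2.777e+07 rad/s
X_L = ωL = 628 Ω
X_C = 1/(ωC) = 900 Ω
Branch 1: Z₁ = R = 377 Ω
Branch 2 (series LC): Z₂ = j(X_L − X_C) = −j273 Ω
Parallel: Z = Z₁Z₂/(Z₁+Z₂), |Z| = 221 Ω, ∠Z = -54.1°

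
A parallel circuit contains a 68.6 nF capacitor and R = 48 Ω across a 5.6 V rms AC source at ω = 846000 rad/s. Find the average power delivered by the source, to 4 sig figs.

653.3 mW

X_C = 1/(ωC) = 17.23 Ω
Parallel: admittances add. Y = 1/R + jωC
Y = (0.02083 + j0.05804) S
|Y| = 0.06166 S → |Z| = 1/|Y| = 16.22 Ω, ∠Z = −∠Y = -70.25°
I = V/|Z| = 345.3 mA
P = VI cos φ = 5.6 × 0.3453 × cos(-70.25°) = 653.3 mW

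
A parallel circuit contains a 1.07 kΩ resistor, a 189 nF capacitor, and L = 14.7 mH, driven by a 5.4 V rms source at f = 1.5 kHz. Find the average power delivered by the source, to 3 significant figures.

27.3 mW

ω = 2πf = 9425 rad/s
X_L = ωL = 139 Ω
X_C = 1/(ωC) = 561 Ω
Parallel: admittances add. Y = 1/R + 1/(jωL) + jωC
Y = (0.000935 − j0.00544) S
|Y| = 0.00552 S → |Z| = 1/|Y| = 181 Ω, ∠Z = −∠Y = 80.2°
I = V/|Z| = 29.8 mA
P = VI cos φ = 5.4 × 0.0298 × cos(80.2°) = 27.3 mW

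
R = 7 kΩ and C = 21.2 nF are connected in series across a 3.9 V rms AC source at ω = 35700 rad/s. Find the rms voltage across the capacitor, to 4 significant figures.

0.7234 V

X_C = 1/(ωC) = 1321 Ω
Z = 7000 − j1321 Ω
|Z| = √(7000² + 1321²) = 7124 Ω
I = V/|Z| = 547.5 μA
V_C = I·|Z_C| = 0.0005475 × 1321 = 0.7234 V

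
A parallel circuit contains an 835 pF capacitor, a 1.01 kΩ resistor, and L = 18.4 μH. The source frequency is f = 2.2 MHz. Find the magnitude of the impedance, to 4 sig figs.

130.3 Ω

ω = 2πf = 1.382e+07 rad/s
X_L = ωL = 254.3 Ω
X_C = 1/(ωC) = 86.64 Ω
Parallel: admittances add. Y = 1/R + 1/(jωL) + jωC
Y = (0.0009901 + j0.007611) S
|Y| = 0.007675 S → |Z| = 1/|Y| = 130.3 Ω, ∠Z = −∠Y = -82.59°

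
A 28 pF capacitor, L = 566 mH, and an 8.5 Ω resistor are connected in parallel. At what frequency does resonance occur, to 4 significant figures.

ω₀ = 1/√(LC) = 1/√(0.566 × 2.8e-11) = 251200 rad/s
f₀ = ω₀/(2π) = 39.98 kHz

39.98 kHz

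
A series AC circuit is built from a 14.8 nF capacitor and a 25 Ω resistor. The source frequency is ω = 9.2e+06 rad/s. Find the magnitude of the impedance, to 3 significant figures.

X_C = 1/(ωC) = 7.34 Ω
Z = 25.0 − j7.34 Ω
|Z| = √(25.0² + 7.34²) = 26.1 Ω

26.1 Ω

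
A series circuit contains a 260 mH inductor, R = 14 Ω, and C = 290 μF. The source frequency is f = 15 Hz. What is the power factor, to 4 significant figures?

ω = 2πf = 94.25 rad/s
X_L = ωL = 24.50 Ω
X_C = 1/(ωC) = 36.59 Ω
Net reactance X = X_L − X_C = -12.08 Ω
Z = 14.00 − j12.08 Ω
|Z| = √(14.00² + 12.08²) = 18.49 Ω
∠Z = arctan(-12.08/14.00) = -40.80°
cos φ = cos(-40.80°) = 0.7570

0.7570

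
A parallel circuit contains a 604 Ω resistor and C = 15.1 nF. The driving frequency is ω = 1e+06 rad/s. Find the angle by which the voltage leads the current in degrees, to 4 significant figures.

-83.74°

X_C = 1/(ωC) = 66.23 Ω
Parallel: admittances add. Y = 1/R + jωC
Y = (0.001656 + j0.01510) S
|Y| = 0.01519 S → |Z| = 1/|Y| = 65.83 Ω, ∠Z = −∠Y = -83.74°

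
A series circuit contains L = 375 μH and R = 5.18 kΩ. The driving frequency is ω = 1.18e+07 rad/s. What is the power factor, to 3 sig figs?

0.760

X_L = ωL = 4420 Ω
Z = 5180 + j4420 Ω
|Z| = √(5180² + 4420²) = 6810 Ω
∠Z = arctan(4420/5180) = 40.5°
cos φ = cos(40.5°) = 0.760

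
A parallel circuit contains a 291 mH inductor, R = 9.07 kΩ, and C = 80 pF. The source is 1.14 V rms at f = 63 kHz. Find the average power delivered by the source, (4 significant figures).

ω = 2πf = 395800 rad/s
X_L = ωL = 115200 Ω
X_C = 1/(ωC) = 31580 Ω
Parallel: admittances add. Y = 1/R + 1/(jωL) + jωC
Y = (0.0001103 + j2.299e-05) S
|Y| = 0.0001126 S → |Z| = 1/|Y| = 8879 Ω, ∠Z = −∠Y = -11.78°
I = V/|Z| = 128.4 μA
P = VI cos φ = 1.14 × 0.0001284 × cos(-11.78°) = 143.3 μW

143.3 μW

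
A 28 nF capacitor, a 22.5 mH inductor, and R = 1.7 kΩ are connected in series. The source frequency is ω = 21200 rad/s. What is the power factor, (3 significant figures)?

0.815

X_L = ωL = 477 Ω
X_C = 1/(ωC) = 1680 Ω
Net reactance X = X_L − X_C = -1210 Ω
Z = 1700 − j1210 Ω
|Z| = √(1700² + 1210²) = 2090 Ω
∠Z = arctan(-1210/1700) = -35.4°
cos φ = cos(-35.4°) = 0.815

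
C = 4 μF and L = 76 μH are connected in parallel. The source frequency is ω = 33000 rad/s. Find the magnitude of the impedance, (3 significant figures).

3.75 Ω

X_L = ωL = 2.51 Ω
X_C = 1/(ωC) = 7.58 Ω
Parallel: admittances add. Y = 1/(jωL) + jωC
Y = (0 − j0.267) S
|Y| = 0.267 S → |Z| = 1/|Y| = 3.75 Ω, ∠Z = −∠Y = 90.0°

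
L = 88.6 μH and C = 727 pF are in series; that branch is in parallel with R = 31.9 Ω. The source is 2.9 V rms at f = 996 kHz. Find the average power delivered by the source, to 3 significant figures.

264 mW

ω = 2πf = 6.258e+06 rad/s
X_L = ωL = 554 Ω
X_C = 1/(ωC) = 220 Ω
Branch 1: Z₁ = R = 31.9 Ω
Branch 2 (series LC): Z₂ = j(X_L − X_C) = j335 Ω
Parallel: Z = Z₁Z₂/(Z₁+Z₂), |Z| = 31.8 Ω, ∠Z = 5.44°
I = V/|Z| = 91.3 mA
P = VI cos φ = 2.9 × 0.0913 × cos(5.44°) = 264 mW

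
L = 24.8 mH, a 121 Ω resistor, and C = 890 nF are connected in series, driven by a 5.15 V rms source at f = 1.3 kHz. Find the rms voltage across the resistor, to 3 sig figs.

ω = 2πf = 8168 rad/s
X_L = ωL = 203 Ω
X_C = 1/(ωC) = 138 Ω
Net reactance X = X_L − X_C = 65.0 Ω
Z = 121 + j65.0 Ω
|Z| = √(121² + 65.0²) = 137 Ω
I = V/|Z| = 37.5 mA
V_R = I·|Z_R| = 0.0375 × 121 = 4.54 V

4.54 V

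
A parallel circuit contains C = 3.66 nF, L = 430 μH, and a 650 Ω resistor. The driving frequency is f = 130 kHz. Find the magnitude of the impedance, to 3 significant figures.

647 Ω

ω = 2πf = 816800 rad/s
X_L = ωL = 351 Ω
X_C = 1/(ωC) = 334 Ω
Parallel: admittances add. Y = 1/R + 1/(jωL) + jωC
Y = (0.00154 + j0.000142) S
|Y| = 0.00155 S → |Z| = 1/|Y| = 647 Ω, ∠Z = −∠Y = -5.29°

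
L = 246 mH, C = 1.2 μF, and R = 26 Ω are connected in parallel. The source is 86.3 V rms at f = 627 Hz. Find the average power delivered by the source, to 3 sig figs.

286 W

ω = 2πf = 3940 rad/s
X_L = ωL = 969 Ω
X_C = 1/(ωC) = 212 Ω
Parallel: admittances add. Y = 1/R + 1/(jωL) + jωC
Y = (0.0385 + j0.00370) S
|Y| = 0.0386 S → |Z| = 1/|Y| = 25.9 Ω, ∠Z = −∠Y = -5.49°
I = V/|Z| = 3.33 A
P = VI cos φ = 86.3 × 3.33 × cos(-5.49°) = 286 W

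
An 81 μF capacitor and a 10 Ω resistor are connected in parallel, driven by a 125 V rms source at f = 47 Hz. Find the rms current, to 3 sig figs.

ω = 2πf = 295.3 rad/s
X_C = 1/(ωC) = 41.8 Ω
Parallel: admittances add. Y = 1/R + jωC
Y = (0.100 + j0.0239) S
|Y| = 0.103 S → |Z| = 1/|Y| = 9.73 Ω, ∠Z = −∠Y = -13.5°
I = V/|Z| = 125/9.73 = 12.9 A

12.9 A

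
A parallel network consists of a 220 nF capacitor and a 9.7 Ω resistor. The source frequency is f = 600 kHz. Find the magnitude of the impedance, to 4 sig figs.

ω = 2πf = 3.77e+06 rad/s
X_C = 1/(ωC) = 1.206 Ω
Parallel: admittances add. Y = 1/R + jωC
Y = (0.1031 + j0.8294) S
|Y| = 0.8358 S → |Z| = 1/|Y| = 1.197 Ω, ∠Z = −∠Y = -82.91°

1.197 Ω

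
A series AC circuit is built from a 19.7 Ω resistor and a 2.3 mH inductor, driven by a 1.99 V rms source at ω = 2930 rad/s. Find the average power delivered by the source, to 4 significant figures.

X_L = ωL = 6.739 Ω
Z = 19.70 + j6.739 Ω
|Z| = √(19.70² + 6.739²) = 20.82 Ω
∠Z = arctan(6.739/19.70) = 18.88°
I = V/|Z| = 95.58 mA
P = VI cos φ = 1.99 × 0.09558 × cos(18.88°) = 180.0 mW

180.0 mW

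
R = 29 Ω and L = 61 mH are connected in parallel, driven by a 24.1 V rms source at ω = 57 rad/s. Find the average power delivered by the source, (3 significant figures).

X_L = ωL = 3.48 Ω
Parallel: admittances add. Y = 1/R + 1/(jωL)
Y = (0.0345 − j0.288) S
|Y| = 0.290 S → |Z| = 1/|Y| = 3.45 Ω, ∠Z = −∠Y = 83.2°
I = V/|Z| = 6.98 A
P = VI cos φ = 24.1 × 6.98 × cos(83.2°) = 20.0 W

20.0 W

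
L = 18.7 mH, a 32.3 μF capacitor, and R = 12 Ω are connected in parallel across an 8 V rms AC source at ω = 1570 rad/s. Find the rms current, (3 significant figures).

680 mA

X_L = ωL = 29.4 Ω
X_C = 1/(ωC) = 19.7 Ω
Parallel: admittances add. Y = 1/R + 1/(jωL) + jωC
Y = (0.0833 + j0.0166) S
|Y| = 0.0850 S → |Z| = 1/|Y| = 11.8 Ω, ∠Z = −∠Y = -11.3°
I = V/|Z| = 8/11.8 = 680 mA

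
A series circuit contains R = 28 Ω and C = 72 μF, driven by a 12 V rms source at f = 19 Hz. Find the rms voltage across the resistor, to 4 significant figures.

2.808 V

ω = 2πf = 119.4 rad/s
X_C = 1/(ωC) = 116.3 Ω
Z = 28.00 − j116.3 Ω
|Z| = √(28.00² + 116.3²) = 119.7 Ω
I = V/|Z| = 100.3 mA
V_R = I·|Z_R| = 0.1003 × 28.00 = 2.808 V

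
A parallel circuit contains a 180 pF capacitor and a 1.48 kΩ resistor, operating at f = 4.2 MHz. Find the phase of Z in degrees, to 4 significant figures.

ω = 2πf = 2.639e+07 rad/s
X_C = 1/(ωC) = 210.5 Ω
Parallel: admittances add. Y = 1/R + jωC
Y = (0.0006757 + j0.004750) S
|Y| = 0.004798 S → |Z| = 1/|Y| = 208.4 Ω, ∠Z = −∠Y = -81.90°

-81.90°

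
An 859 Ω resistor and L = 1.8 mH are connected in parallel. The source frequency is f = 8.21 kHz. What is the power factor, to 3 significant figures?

0.107

ω = 2πf = 51580 rad/s
X_L = ωL = 92.9 Ω
Parallel: admittances add. Y = 1/R + 1/(jωL)
Y = (0.00116 − j0.0108) S
|Y| = 0.0108 S → |Z| = 1/|Y| = 92.3 Ω, ∠Z = −∠Y = 83.8°
cos φ = cos(83.8°) = 0.107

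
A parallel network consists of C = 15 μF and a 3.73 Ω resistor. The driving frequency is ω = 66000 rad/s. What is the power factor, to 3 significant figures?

0.261

X_C = 1/(ωC) = 1.01 Ω
Parallel: admittances add. Y = 1/R + jωC
Y = (0.268 + j0.990) S
|Y| = 1.03 S → |Z| = 1/|Y| = 0.975 Ω, ∠Z = −∠Y = -74.8°
cos φ = cos(-74.8°) = 0.261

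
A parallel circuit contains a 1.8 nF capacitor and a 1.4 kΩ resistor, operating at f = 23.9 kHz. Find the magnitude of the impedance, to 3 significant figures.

1310 Ω

ω = 2πf = 150200 rad/s
X_C = 1/(ωC) = 3700 Ω
Parallel: admittances add. Y = 1/R + jωC
Y = (0.000714 + j0.000270) S
|Y| = 0.000764 S → |Z| = 1/|Y| = 1310 Ω, ∠Z = −∠Y = -20.7°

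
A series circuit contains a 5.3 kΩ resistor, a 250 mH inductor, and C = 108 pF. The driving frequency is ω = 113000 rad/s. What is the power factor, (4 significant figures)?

0.09824

X_L = ωL = 28250 Ω
X_C = 1/(ωC) = 81940 Ω
Net reactance X = X_L − X_C = -53690 Ω
Z = 5300 − j53690 Ω
|Z| = √(5300² + 53690²) = 53950 Ω
∠Z = arctan(-53690/5300) = -84.36°
cos φ = cos(-84.36°) = 0.09824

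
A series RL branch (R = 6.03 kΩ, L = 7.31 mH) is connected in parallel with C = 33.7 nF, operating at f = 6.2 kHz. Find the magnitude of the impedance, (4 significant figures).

760.2 Ω

ω = 2πf = 38960 rad/s
X_L = ωL = 284.8 Ω
X_C = 1/(ωC) = 761.7 Ω
Branch 1 (R+jX_L): Z₁ = 6030 + j284.8 Ω, |Z₁| = 6037 Ω
Branch 2 (−jX_C): Z₂ = −j761.7 Ω
Parallel: Z = Z₁Z₂/(Z₁+Z₂), |Z| = 760.2 Ω, ∠Z = -82.77°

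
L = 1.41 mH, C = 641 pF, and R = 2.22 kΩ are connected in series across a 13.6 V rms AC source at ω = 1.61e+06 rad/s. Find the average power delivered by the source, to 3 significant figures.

62.0 mW

X_L = ωL = 2270 Ω
X_C = 1/(ωC) = 969 Ω
Net reactance X = X_L − X_C = 1300 Ω
Z = 2220 + j1300 Ω
|Z| = √(2220² + 1300²) = 2570 Ω
∠Z = arctan(1300/2220) = 30.4°
I = V/|Z| = 5.29 mA
P = VI cos φ = 13.6 × 0.00529 × cos(30.4°) = 62.0 mW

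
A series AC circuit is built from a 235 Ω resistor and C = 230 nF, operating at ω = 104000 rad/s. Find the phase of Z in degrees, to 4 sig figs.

X_C = 1/(ωC) = 41.81 Ω
Z = 235.0 − j41.81 Ω
|Z| = √(235.0² + 41.81²) = 238.7 Ω
∠Z = arctan(-41.81/235.0) = -10.09°

-10.09°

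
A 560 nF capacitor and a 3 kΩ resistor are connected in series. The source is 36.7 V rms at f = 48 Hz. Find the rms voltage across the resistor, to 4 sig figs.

ω = 2πf = 301.6 rad/s
X_C = 1/(ωC) = 5921 Ω
Z = 3000 − j5921 Ω
|Z| = √(3000² + 5921²) = 6638 Ω
I = V/|Z| = 5.529 mA
V_R = I·|Z_R| = 0.005529 × 3000 = 16.59 V

16.59 V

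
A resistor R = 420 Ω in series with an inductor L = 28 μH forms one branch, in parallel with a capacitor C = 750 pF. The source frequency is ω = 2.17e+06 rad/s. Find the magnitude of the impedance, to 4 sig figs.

X_L = ωL = 60.76 Ω
X_C = 1/(ωC) = 614.4 Ω
Branch 1 (R+jX_L): Z₁ = 420.0 + j60.76 Ω, |Z₁| = 424.4 Ω
Branch 2 (−jX_C): Z₂ = −j614.4 Ω
Parallel: Z = Z₁Z₂/(Z₁+Z₂), |Z| = 375.2 Ω, ∠Z = -28.95°

375.2 Ω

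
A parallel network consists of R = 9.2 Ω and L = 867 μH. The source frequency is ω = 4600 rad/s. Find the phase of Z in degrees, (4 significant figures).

X_L = ωL = 3.988 Ω
Parallel: admittances add. Y = 1/R + 1/(jωL)
Y = (0.1087 − j0.2507) S
|Y| = 0.2733 S → |Z| = 1/|Y| = 3.659 Ω, ∠Z = −∠Y = 66.56°

66.56°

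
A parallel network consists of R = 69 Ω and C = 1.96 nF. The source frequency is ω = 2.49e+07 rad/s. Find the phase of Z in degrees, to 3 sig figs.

X_C = 1/(ωC) = 20.5 Ω
Parallel: admittances add. Y = 1/R + jωC
Y = (0.0145 + j0.0488) S
|Y| = 0.0509 S → |Z| = 1/|Y| = 19.6 Ω, ∠Z = −∠Y = -73.5°

-73.5°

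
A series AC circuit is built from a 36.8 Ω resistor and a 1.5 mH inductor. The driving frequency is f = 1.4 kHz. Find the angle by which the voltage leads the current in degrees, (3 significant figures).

ω = 2πf = 8796 rad/s
X_L = ωL = 13.2 Ω
Z = 36.8 + j13.2 Ω
|Z| = √(36.8² + 13.2²) = 39.1 Ω
∠Z = arctan(13.2/36.8) = 19.7°

19.7°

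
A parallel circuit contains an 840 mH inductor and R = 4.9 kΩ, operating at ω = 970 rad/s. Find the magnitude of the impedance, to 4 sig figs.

X_L = ωL = 814.8 Ω
Parallel: admittances add. Y = 1/R + 1/(jωL)
Y = (0.0002041 − j0.001227) S
|Y| = 0.001244 S → |Z| = 1/|Y| = 803.8 Ω, ∠Z = −∠Y = 80.56°

803.8 Ω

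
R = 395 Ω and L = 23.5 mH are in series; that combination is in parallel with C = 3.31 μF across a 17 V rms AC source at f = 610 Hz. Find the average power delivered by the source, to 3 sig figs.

695 mW

ω = 2πf = 3833 rad/s
X_L = ωL = 90.1 Ω
X_C = 1/(ωC) = 78.8 Ω
Branch 1 (R+jX_L): Z₁ = 395 + j90.1 Ω, |Z₁| = 405 Ω
Branch 2 (−jX_C): Z₂ = −j78.8 Ω
Parallel: Z = Z₁Z₂/(Z₁+Z₂), |Z| = 80.8 Ω, ∠Z = -78.8°
I = V/|Z| = 210 mA
P = VI cos φ = 17 × 0.210 × cos(-78.8°) = 695 mW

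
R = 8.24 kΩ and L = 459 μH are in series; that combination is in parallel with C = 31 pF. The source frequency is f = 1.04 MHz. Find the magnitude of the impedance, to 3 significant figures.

5110 Ω

ω = 2πf = 6.535e+06 rad/s
X_L = ωL = 3000 Ω
X_C = 1/(ωC) = 4940 Ω
Branch 1 (R+jX_L): Z₁ = 8240 + j3000 Ω, |Z₁| = 8770 Ω
Branch 2 (−jX_C): Z₂ = −j4940 Ω
Parallel: Z = Z₁Z₂/(Z₁+Z₂), |Z| = 5110 Ω, ∠Z = -56.8°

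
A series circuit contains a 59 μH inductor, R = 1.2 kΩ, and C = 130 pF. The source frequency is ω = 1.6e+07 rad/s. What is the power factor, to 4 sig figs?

X_L = ωL = 944.0 Ω
X_C = 1/(ωC) = 480.8 Ω
Net reactance X = X_L − X_C = 463.2 Ω
Z = 1200 + j463.2 Ω
|Z| = √(1200² + 463.2²) = 1286 Ω
∠Z = arctan(463.2/1200) = 21.11°
cos φ = cos(21.11°) = 0.9329

0.9329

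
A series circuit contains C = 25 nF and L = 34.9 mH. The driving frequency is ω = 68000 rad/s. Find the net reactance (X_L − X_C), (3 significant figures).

1780 Ω

X_L = ωL = 2370 Ω
X_C = 1/(ωC) = 588 Ω
X = 2370 − 588 = 1780 Ω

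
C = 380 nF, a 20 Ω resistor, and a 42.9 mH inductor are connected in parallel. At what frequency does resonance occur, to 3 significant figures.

ω₀ = 1/√(LC) = 1/√(0.0429 × 3.8e-07) = 7832 rad/s
f₀ = ω₀/(2π) = 1.25 kHz

1.25 kHz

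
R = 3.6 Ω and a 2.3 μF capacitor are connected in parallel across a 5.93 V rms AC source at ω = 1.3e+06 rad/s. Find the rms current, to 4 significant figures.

X_C = 1/(ωC) = 0.3344 Ω
Parallel: admittances add. Y = 1/R + jωC
Y = (0.2778 + j2.990) S
|Y| = 3.003 S → |Z| = 1/|Y| = 0.3330 Ω, ∠Z = −∠Y = -84.69°
I = V/|Z| = 5.93/0.3330 = 17.81 A

17.81 A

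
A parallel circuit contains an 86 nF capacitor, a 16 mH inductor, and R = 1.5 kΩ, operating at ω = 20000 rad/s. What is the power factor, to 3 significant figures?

0.429

X_L = ωL = 320 Ω
X_C = 1/(ωC) = 581 Ω
Parallel: admittances add. Y = 1/R + 1/(jωL) + jωC
Y = (0.000667 − j0.00141) S
|Y| = 0.00156 S → |Z| = 1/|Y| = 643 Ω, ∠Z = −∠Y = 64.6°
cos φ = cos(64.6°) = 0.429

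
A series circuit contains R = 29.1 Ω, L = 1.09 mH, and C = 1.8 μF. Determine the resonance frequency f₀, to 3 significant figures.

ω₀ = 1/√(LC) = 1/√(0.00109 × 1.8e-06) = 22580 rad/s
f₀ = ω₀/(2π) = 3.59 kHz

3.59 kHz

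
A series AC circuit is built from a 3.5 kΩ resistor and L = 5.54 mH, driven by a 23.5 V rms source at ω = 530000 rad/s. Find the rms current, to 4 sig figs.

5.144 mA

X_L = ωL = 2936 Ω
Z = 3500 + j2936 Ω
|Z| = √(3500² + 2936²) = 4569 Ω
I = V/|Z| = 23.5/4569 = 5.144 mA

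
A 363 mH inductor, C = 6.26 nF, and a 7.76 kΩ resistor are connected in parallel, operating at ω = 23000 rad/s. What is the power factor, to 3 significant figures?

X_L = ωL = 8350 Ω
X_C = 1/(ωC) = 6950 Ω
Parallel: admittances add. Y = 1/R + 1/(jωL) + jωC
Y = (0.000129 + j2.42e-05) S
|Y| = 0.000131 S → |Z| = 1/|Y| = 7630 Ω, ∠Z = −∠Y = -10.6°
cos φ = cos(-10.6°) = 0.983

0.983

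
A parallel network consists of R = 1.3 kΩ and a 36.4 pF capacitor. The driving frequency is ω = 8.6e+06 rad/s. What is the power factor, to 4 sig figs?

0.9262

X_C = 1/(ωC) = 3194 Ω
Parallel: admittances add. Y = 1/R + jωC
Y = (0.0007692 + j0.0003130) S
|Y| = 0.0008305 S → |Z| = 1/|Y| = 1204 Ω, ∠Z = −∠Y = -22.14°
cos φ = cos(-22.14°) = 0.9262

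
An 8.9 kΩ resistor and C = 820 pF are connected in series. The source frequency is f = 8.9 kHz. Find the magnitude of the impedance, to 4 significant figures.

ω = 2πf = 55920 rad/s
X_C = 1/(ωC) = 21810 Ω
Z = 8900 − j21810 Ω
|Z| = √(8900² + 21810²) = 23550 Ω

23550 Ω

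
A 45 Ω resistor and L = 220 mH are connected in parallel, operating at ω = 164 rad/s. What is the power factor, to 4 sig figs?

X_L = ωL = 36.08 Ω
Parallel: admittances add. Y = 1/R + 1/(jωL)
Y = (0.02222 − j0.02772) S
|Y| = 0.03552 S → |Z| = 1/|Y| = 28.15 Ω, ∠Z = −∠Y = 51.28°
cos φ = cos(51.28°) = 0.6255

0.6255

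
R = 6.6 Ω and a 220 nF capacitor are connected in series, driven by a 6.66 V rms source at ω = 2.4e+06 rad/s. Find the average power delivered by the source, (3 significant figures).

X_C = 1/(ωC) = 1.89 Ω
Z = 6.60 − j1.89 Ω
|Z| = √(6.60² + 1.89²) = 6.87 Ω
∠Z = arctan(-1.89/6.60) = -16.0°
I = V/|Z| = 970 mA
P = VI cos φ = 6.66 × 0.970 × cos(-16.0°) = 6.21 W

6.21 W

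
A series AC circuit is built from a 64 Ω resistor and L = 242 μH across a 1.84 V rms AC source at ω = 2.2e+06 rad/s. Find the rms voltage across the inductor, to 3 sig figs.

1.83 V

X_L = ωL = 532 Ω
Z = 64.0 + j532 Ω
|Z| = √(64.0² + 532²) = 536 Ω
I = V/|Z| = 3.43 mA
V_L = I·|Z_L| = 0.00343 × 532 = 1.83 V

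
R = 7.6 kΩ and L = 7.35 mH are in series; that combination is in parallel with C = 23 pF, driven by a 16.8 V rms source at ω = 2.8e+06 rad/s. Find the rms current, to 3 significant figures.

X_L = ωL = 20600 Ω
X_C = 1/(ωC) = 15500 Ω
Branch 1 (R+jX_L): Z₁ = 7600 + j20600 Ω, |Z₁| = 21900 Ω
Branch 2 (−jX_C): Z₂ = −j15500 Ω
Parallel: Z = Z₁Z₂/(Z₁+Z₂), |Z| = 37300 Ω, ∠Z = -53.9°
I = V/|Z| = 16.8/37300 = 450 μA

450 μA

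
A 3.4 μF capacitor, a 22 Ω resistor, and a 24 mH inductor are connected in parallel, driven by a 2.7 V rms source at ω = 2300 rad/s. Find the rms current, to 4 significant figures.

X_L = ωL = 55.20 Ω
X_C = 1/(ωC) = 127.9 Ω
Parallel: admittances add. Y = 1/R + 1/(jωL) + jωC
Y = (0.04545 − j0.01030) S
|Y| = 0.04661 S → |Z| = 1/|Y| = 21.46 Ω, ∠Z = −∠Y = 12.76°
I = V/|Z| = 2.7/21.46 = 125.8 mA

125.8 mA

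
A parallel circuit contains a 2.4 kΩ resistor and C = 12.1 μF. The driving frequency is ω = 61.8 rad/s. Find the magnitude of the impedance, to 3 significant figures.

1170 Ω

X_C = 1/(ωC) = 1340 Ω
Parallel: admittances add. Y = 1/R + jωC
Y = (0.000417 + j0.000748) S
|Y| = 0.000856 S → |Z| = 1/|Y| = 1170 Ω, ∠Z = −∠Y = -60.9°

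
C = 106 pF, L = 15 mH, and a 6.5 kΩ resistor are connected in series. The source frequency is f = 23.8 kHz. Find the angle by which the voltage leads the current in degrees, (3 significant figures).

-83.9°

ω = 2πf = 149500 rad/s
X_L = ωL = 2240 Ω
X_C = 1/(ωC) = 63100 Ω
Net reactance X = X_L − X_C = -60800 Ω
Z = 6500 − j60800 Ω
|Z| = √(6500² + 60800²) = 61200 Ω
∠Z = arctan(-60800/6500) = -83.9°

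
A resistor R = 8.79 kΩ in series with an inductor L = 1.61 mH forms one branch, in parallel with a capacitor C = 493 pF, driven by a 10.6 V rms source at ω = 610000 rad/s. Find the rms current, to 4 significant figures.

3.279 mA

X_L = ωL = 982.1 Ω
X_C = 1/(ωC) = 3325 Ω
Branch 1 (R+jX_L): Z₁ = 8790 + j982.1 Ω, |Z₁| = 8845 Ω
Branch 2 (−jX_C): Z₂ = −j3325 Ω
Parallel: Z = Z₁Z₂/(Z₁+Z₂), |Z| = 3233 Ω, ∠Z = -68.70°
I = V/|Z| = 10.6/3233 = 3.279 mA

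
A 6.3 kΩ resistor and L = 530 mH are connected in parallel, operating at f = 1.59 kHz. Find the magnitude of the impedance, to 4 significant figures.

ω = 2πf = 9990 rad/s
X_L = ωL = 5295 Ω
Parallel: admittances add. Y = 1/R + 1/(jωL)
Y = (0.0001587 − j0.0001889) S
|Y| = 0.0002467 S → |Z| = 1/|Y| = 4053 Ω, ∠Z = −∠Y = 49.95°

4053 Ω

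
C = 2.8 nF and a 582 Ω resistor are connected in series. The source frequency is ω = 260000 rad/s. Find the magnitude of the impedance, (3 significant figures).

1490 Ω

X_C = 1/(ωC) = 1370 Ω
Z = 582 − j1370 Ω
|Z| = √(582² + 1370²) = 1490 Ω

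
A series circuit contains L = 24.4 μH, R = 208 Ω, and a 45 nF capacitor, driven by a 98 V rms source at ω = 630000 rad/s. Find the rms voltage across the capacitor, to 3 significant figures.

16.5 V

X_L = ωL = 15.4 Ω
X_C = 1/(ωC) = 35.3 Ω
Net reactance X = X_L − X_C = -19.9 Ω
Z = 208 − j19.9 Ω
|Z| = √(208² + 19.9²) = 209 Ω
I = V/|Z| = 469 mA
V_C = I·|Z_C| = 0.469 × 35.3 = 16.5 V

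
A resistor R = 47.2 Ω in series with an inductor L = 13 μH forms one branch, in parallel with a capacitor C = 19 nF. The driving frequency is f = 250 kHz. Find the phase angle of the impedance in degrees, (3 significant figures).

ω = 2πf = 1.571e+06 rad/s
X_L = ωL = 20.4 Ω
X_C = 1/(ωC) = 33.5 Ω
Branch 1 (R+jX_L): Z₁ = 47.2 + j20.4 Ω, |Z₁| = 51.4 Ω
Branch 2 (−jX_C): Z₂ = −j33.5 Ω
Parallel: Z = Z₁Z₂/(Z₁+Z₂), |Z| = 35.2 Ω, ∠Z = -51.1°

-51.1°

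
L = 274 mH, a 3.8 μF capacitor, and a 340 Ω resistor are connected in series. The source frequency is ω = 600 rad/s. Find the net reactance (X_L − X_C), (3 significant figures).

-274 Ω

X_L = ωL = 164 Ω
X_C = 1/(ωC) = 439 Ω
X = 164 − 439 = -274 Ω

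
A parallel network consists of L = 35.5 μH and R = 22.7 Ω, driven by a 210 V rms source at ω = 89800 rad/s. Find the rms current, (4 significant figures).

X_L = ωL = 3.188 Ω
Parallel: admittances add. Y = 1/R + 1/(jωL)
Y = (0.04405 − j0.3137) S
|Y| = 0.3168 S → |Z| = 1/|Y| = 3.157 Ω, ∠Z = −∠Y = 82.01°
I = V/|Z| = 210/3.157 = 66.52 A

66.52 A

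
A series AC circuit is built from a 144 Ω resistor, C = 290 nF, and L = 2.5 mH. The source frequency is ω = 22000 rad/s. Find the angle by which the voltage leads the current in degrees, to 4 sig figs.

-35.24°

X_L = ωL = 55.00 Ω
X_C = 1/(ωC) = 156.7 Ω
Net reactance X = X_L − X_C = -101.7 Ω
Z = 144.0 − j101.7 Ω
|Z| = √(144.0² + 101.7²) = 176.3 Ω
∠Z = arctan(-101.7/144.0) = -35.24°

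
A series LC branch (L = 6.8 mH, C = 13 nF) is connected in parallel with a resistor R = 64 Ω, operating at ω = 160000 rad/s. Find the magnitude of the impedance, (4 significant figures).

63.65 Ω

X_L = ωL = 1088 Ω
X_C = 1/(ωC) = 480.8 Ω
Branch 1: Z₁ = R = 64.00 Ω
Branch 2 (series LC): Z₂ = j(X_L − X_C) = j607.2 Ω
Parallel: Z = Z₁Z₂/(Z₁+Z₂), |Z| = 63.65 Ω, ∠Z = 6.017°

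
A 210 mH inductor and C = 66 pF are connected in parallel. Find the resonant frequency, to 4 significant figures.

ω₀ = 1/√(LC) = 1/√(0.21 × 6.6e-11) = 268600 rad/s
f₀ = ω₀/(2π) = 42.75 kHz

42.75 kHz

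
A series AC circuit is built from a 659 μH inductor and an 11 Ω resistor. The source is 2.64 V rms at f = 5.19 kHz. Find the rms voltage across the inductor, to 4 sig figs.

2.350 V

ω = 2πf = 32610 rad/s
X_L = ωL = 21.49 Ω
Z = 11.00 + j21.49 Ω
|Z| = √(11.00² + 21.49²) = 24.14 Ω
I = V/|Z| = 109.4 mA
V_L = I·|Z_L| = 0.1094 × 21.49 = 2.350 V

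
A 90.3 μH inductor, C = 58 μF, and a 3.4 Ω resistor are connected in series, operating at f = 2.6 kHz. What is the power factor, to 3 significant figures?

0.992

ω = 2πf = 16340 rad/s
X_L = ωL = 1.48 Ω
X_C = 1/(ωC) = 1.06 Ω
Net reactance X = X_L − X_C = 0.420 Ω
Z = 3.40 + j0.420 Ω
|Z| = √(3.40² + 0.420²) = 3.43 Ω
∠Z = arctan(0.420/3.40) = 7.04°
cos φ = cos(7.04°) = 0.992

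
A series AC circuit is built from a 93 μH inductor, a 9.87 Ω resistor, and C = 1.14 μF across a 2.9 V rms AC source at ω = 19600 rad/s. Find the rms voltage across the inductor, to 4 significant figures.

0.1200 V

X_L = ωL = 1.823 Ω
X_C = 1/(ωC) = 44.75 Ω
Net reactance X = X_L − X_C = -42.93 Ω
Z = 9.870 − j42.93 Ω
|Z| = √(9.870² + 42.93²) = 44.05 Ω
I = V/|Z| = 65.83 mA
V_L = I·|Z_L| = 0.06583 × 1.823 = 0.1200 V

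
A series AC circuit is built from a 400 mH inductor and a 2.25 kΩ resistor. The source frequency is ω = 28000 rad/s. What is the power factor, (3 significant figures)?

0.197

X_L = ωL = 11200 Ω
Z = 2250 + j11200 Ω
|Z| = √(2250² + 11200²) = 11400 Ω
∠Z = arctan(11200/2250) = 78.6°
cos φ = cos(78.6°) = 0.197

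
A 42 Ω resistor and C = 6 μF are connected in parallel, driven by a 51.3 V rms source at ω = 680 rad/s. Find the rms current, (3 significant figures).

X_C = 1/(ωC) = 245 Ω
Parallel: admittances add. Y = 1/R + jωC
Y = (0.0238 + j0.00408) S
|Y| = 0.0242 S → |Z| = 1/|Y| = 41.4 Ω, ∠Z = −∠Y = -9.72°
I = V/|Z| = 51.3/41.4 = 1.24 A

1.24 A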